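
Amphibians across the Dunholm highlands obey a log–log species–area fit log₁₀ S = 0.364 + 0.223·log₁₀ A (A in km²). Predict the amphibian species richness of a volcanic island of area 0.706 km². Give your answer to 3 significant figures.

2.14

S = 2.312 × 0.706^0.223
ln S = ln 2.312 + 0.223 × ln 0.706 = 0.8381 + 0.223 × -0.3481 = 0.7605
S = e^0.7605 ≈ 2.139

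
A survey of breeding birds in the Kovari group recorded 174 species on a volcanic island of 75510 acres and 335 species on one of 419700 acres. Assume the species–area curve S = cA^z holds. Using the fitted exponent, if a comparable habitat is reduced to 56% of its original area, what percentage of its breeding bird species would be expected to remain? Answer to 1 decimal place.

z = ln(335/174) / ln(419700/75510) = 0.6551 / 1.7153 = 0.3819
S_new/S_old = (A_new/A_old)^z = 0.56^0.3819 = exp(0.3819 × -0.5798) = 0.8014

80.1%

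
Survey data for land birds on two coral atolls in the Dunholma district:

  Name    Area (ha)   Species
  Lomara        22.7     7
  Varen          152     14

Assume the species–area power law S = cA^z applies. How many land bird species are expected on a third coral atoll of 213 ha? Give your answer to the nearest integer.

16

z = ln(14/7) / ln(152/22.7) = 0.6931 / 1.9015 = 0.3645
c = 7 / 22.7^0.3645 = 7 / 3.121 = 2.243
S₃ = 2.243 × 213^0.3645 = 2.243 × 7.059 ≈ 15.83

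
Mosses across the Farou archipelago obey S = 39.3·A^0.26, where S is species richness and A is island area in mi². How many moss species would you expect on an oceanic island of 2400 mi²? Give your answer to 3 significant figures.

S = 39.3 × 2400^0.26 = 39.3 × 7.566 ≈ 297.3

297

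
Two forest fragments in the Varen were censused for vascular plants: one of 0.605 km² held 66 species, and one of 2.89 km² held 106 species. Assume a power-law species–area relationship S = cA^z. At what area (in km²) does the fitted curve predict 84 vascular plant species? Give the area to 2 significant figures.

1.3 km²

z = ln(106/66) / ln(2.89/0.605) = 0.4738 / 1.5638 = 0.3030
c = 66 / 0.605^0.3030 = 66 / 0.8588 = 76.85
A = (84/76.85)^(1/0.3030) ⇒ ln A = ln(1.093)/0.3030 = 0.2935
A = e^0.2935 ≈ 1.341 km²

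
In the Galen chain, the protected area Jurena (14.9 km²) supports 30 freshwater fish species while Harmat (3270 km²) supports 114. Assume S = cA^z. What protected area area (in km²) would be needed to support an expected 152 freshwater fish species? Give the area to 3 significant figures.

10400 km²

z = ln(114/30) / ln(3270/14.9) = 1.3350 / 5.3912 = 0.2476
c = 30 / 14.9^0.2476 = 30 / 1.952 = 15.37
A = (152/15.37)^(1/0.2476) ⇒ ln A = ln(9.891)/0.2476 = 9.2543
A = e^9.2543 ≈ 10449 km²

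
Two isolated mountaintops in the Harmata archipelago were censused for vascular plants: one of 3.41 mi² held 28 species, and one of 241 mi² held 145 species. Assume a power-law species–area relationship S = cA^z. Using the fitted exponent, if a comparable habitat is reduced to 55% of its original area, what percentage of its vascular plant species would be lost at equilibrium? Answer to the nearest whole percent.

z = ln(145/28) / ln(241/3.41) = 1.6445 / 4.2581 = 0.3862
S_new/S_old = (A_new/A_old)^z = 0.55^0.3862 = exp(0.3862 × -0.5978) = 0.7938
Fraction lost = 1 − 0.7938 = 0.2062

21%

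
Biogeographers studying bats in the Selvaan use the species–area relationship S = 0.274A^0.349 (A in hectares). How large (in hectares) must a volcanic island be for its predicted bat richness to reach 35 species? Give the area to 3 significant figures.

35 = 0.274 × A^0.349  ⇒  A^0.349 = 35/0.274 = 127.7
ln A = ln(127.7) / 0.349 = 4.8500 / 0.349 = 13.8968
A = e^13.8968 ≈ 1084660 hectares

1080000 hectares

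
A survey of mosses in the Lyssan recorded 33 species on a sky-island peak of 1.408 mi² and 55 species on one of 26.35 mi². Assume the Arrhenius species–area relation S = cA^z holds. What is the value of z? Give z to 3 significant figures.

0.174

Taking logs: ln S = ln c + z ln A, so z = (ln S₂ − ln S₁)/(ln A₂ − ln A₁).
z = ln(55/33) / ln(26.35/1.408) = ln(1.667) / ln(18.71) = 0.5108 / 2.9293 = 0.1744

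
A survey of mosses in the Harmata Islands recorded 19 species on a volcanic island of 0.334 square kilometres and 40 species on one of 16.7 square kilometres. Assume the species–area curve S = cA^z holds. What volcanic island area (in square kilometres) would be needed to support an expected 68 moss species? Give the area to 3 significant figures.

z = ln(40/19) / ln(16.7/0.334) = 0.7444 / 3.9120 = 0.1903
c = 19 / 0.334^0.1903 = 19 / 0.8117 = 23.41
A = (68/23.41)^(1/0.1903) ⇒ ln A = ln(2.905)/0.1903 = 5.6039
A = e^5.6039 ≈ 271.5 square kilometres

271 square kilometres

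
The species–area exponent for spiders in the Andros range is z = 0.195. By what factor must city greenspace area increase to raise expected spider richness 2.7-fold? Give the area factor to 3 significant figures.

163

(A₂/A₁)^0.195 = 2.7, so A₂/A₁ = 2.7^(1/0.195) = 2.7^5.128
ln(A₂/A₁) = ln 2.7 / 0.195 = 0.9933 / 0.195 = 5.0936
A₂/A₁ = e^5.0936 ≈ 163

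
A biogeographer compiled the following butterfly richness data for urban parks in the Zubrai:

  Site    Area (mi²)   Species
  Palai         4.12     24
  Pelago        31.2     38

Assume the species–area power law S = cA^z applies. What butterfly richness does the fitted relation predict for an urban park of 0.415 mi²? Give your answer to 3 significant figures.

14.3

z = ln(38/24) / ln(31.2/4.12) = 0.4595 / 2.0246 = 0.2270
c = 24 / 4.12^0.2270 = 24 / 1.379 = 17.4
S₃ = 17.4 × 0.415^0.2270 = 17.4 × 0.819 ≈ 14.25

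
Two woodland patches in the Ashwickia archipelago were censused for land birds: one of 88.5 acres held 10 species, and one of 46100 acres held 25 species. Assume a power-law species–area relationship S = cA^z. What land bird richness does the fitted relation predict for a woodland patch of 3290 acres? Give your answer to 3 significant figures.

z = ln(25/10) / ln(46100/88.5) = 0.9163 / 6.2556 = 0.1465
c = 10 / 88.5^0.1465 = 10 / 1.928 = 5.186
S₃ = 5.186 × 3290^0.1465 = 5.186 × 3.275 ≈ 16.98

17.0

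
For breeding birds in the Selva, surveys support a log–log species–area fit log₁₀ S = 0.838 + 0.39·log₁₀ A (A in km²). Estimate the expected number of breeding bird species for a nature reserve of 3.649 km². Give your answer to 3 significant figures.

11.4

S = 6.887 × 3.649^0.39
ln S = ln 6.887 + 0.39 × ln 3.649 = 1.9296 + 0.39 × 1.2945 = 2.4344
S = e^2.4344 ≈ 11.41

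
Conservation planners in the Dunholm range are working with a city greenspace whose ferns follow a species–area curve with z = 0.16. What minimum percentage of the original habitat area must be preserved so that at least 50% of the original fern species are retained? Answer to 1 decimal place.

1.3%

Need (A_new/A_old)^0.16 = 0.5, so A_new/A_old = 0.5^(1/0.16) = 0.5^6.25
ln(A_new/A_old) = ln 0.5 / 0.16 = -0.6931 / 0.16 = -4.3322
A_new/A_old = e^-4.3322 ≈ 0.01314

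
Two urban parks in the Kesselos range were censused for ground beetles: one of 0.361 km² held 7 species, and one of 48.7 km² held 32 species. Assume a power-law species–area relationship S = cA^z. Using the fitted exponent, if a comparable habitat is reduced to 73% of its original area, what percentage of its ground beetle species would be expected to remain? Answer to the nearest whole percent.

91%

z = ln(32/7) / ln(48.7/0.361) = 1.5198 / 4.9046 = 0.3099
S_new/S_old = (A_new/A_old)^z = 0.73^0.3099 = exp(0.3099 × -0.3147) = 0.9071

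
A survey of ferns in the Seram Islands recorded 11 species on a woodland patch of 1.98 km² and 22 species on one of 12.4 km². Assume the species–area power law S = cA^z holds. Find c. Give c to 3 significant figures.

z = ln(S₂/S₁) / ln(A₂/A₁) = ln(22/11) / ln(12.4/1.98) = 0.6931 / 1.8346 = 0.3778
c = S₁ / A₁^z = 11 / 1.98^0.3778 = 11 / 1.294 = 8.498

8.50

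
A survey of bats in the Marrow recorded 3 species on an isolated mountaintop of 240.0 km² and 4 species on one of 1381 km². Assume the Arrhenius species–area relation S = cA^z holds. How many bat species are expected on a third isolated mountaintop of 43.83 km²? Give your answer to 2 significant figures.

z = ln(4/3) / ln(1381/240) = 0.2877 / 1.7499 = 0.1644
c = 3 / 240^0.1644 = 3 / 2.462 = 1.218
S₃ = 1.218 × 43.83^0.1644 = 1.218 × 1.862 ≈ 2.268

2.3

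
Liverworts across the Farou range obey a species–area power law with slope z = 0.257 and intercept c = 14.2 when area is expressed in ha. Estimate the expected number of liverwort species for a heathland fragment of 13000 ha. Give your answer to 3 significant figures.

S = 14.2 × 13000^0.257
ln S = ln 14.2 + 0.257 × ln 13000 = 2.6532 + 0.257 × 9.4727 = 5.0877
S = e^5.0877 ≈ 162

162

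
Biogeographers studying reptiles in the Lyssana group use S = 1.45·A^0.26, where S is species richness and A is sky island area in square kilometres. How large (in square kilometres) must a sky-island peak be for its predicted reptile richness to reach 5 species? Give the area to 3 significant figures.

5 = 1.45 × A^0.26  ⇒  A^0.26 = 5/1.45 = 3.448
ln A = ln(3.448) / 0.26 = 1.2379 / 0.26 = 4.7611
A = e^4.7611 ≈ 116.9 square kilometres

117 square kilometres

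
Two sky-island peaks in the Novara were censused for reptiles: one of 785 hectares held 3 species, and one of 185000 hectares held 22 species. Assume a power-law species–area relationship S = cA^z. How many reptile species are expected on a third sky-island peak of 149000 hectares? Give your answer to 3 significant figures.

z = ln(22/3) / ln(185000/785) = 1.9924 / 5.4624 = 0.3648
c = 3 / 785^0.3648 = 3 / 11.37 = 0.2638
S₃ = 0.2638 × 149000^0.3648 = 0.2638 × 77.08 ≈ 20.33

20.3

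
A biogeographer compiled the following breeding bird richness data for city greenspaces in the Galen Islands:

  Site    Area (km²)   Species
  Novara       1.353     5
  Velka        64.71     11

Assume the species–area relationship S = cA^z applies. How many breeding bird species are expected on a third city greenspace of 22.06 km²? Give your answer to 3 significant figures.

8.83

z = ln(11/5) / ln(64.71/1.353) = 0.7885 / 3.8676 = 0.2039
c = 5 / 1.353^0.2039 = 5 / 1.064 = 4.701
S₃ = 4.701 × 22.06^0.2039 = 4.701 × 1.879 ≈ 8.833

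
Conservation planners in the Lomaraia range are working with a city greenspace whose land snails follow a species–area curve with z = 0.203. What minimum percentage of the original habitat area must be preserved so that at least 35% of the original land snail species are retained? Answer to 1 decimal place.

Need (A_new/A_old)^0.203 = 0.35, so A_new/A_old = 0.35^(1/0.203) = 0.35^4.926
ln(A_new/A_old) = ln 0.35 / 0.203 = -1.0498 / 0.203 = -5.1715
A_new/A_old = e^-5.1715 ≈ 0.005676

0.6%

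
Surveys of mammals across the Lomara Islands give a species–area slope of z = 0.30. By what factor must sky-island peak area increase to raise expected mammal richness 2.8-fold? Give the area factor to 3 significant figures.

(A₂/A₁)^0.3 = 2.8, so A₂/A₁ = 2.8^(1/0.3) = 2.8^3.333
ln(A₂/A₁) = ln 2.8 / 0.3 = 1.0296 / 0.3 = 3.4321
A₂/A₁ = e^3.4321 ≈ 30.94

30.9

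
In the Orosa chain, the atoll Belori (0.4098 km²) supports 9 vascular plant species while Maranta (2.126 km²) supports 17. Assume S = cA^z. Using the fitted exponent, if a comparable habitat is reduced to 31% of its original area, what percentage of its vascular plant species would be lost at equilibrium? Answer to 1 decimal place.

z = ln(17/9) / ln(2.126/0.4098) = 0.6360 / 1.6463 = 0.3863
S_new/S_old = (A_new/A_old)^z = 0.31^0.3863 = exp(0.3863 × -1.1712) = 0.6361
Fraction lost = 1 − 0.6361 = 0.3639

36.4%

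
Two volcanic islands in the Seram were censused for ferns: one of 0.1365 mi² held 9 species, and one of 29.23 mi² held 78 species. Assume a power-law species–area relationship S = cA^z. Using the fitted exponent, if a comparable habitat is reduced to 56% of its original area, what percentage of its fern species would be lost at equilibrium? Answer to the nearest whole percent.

z = ln(78/9) / ln(29.23/0.1365) = 2.1595 / 5.3666 = 0.4024
S_new/S_old = (A_new/A_old)^z = 0.56^0.4024 = exp(0.4024 × -0.5798) = 0.7919
Fraction lost = 1 − 0.7919 = 0.2081

21%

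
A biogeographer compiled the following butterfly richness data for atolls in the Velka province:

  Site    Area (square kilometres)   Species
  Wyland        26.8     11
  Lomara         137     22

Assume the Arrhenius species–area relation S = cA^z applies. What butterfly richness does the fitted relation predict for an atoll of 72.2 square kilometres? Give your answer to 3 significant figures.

z = ln(22/11) / ln(137/26.8) = 0.6931 / 1.6316 = 0.4248
c = 11 / 26.8^0.4248 = 11 / 4.043 = 2.721
S₃ = 2.721 × 72.2^0.4248 = 2.721 × 6.16 ≈ 16.76

16.8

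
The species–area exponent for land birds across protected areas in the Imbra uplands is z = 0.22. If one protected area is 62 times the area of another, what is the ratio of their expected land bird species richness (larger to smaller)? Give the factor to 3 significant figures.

2.48

S₂/S₁ = (A₂/A₁)^z = 62^0.22
ln(S₂/S₁) = 0.22 × ln 62 = 0.22 × 4.1271 = 0.9080
S₂/S₁ = e^0.9080 ≈ 2.479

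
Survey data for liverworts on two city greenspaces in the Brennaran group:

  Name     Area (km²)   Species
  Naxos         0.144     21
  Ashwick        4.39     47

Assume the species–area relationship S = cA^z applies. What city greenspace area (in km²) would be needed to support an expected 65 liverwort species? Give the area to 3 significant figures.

z = ln(47/21) / ln(4.39/0.144) = 0.8056 / 3.4173 = 0.2358
c = 21 / 0.144^0.2358 = 21 / 0.6333 = 33.16
A = (65/33.16)^(1/0.2358) ⇒ ln A = ln(1.96)/0.2358 = 2.8547
A = e^2.8547 ≈ 17.37 km²

17.4 km²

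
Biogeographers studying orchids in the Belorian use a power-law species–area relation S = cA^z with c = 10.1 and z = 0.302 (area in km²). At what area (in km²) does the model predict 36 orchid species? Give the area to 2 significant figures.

67 km²

36 = 10.1 × A^0.302  ⇒  A^0.302 = 36/10.1 = 3.564
ln A = ln(3.564) / 0.302 = 1.2710 / 0.302 = 4.2086
A = e^4.2086 ≈ 67.26 km²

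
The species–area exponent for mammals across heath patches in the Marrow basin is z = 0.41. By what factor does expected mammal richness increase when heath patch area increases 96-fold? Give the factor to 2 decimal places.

6.50

S₂/S₁ = (A₂/A₁)^z = 96^0.41
ln(S₂/S₁) = 0.41 × ln 96 = 0.41 × 4.5643 = 1.8714
S₂/S₁ = e^1.8714 ≈ 6.497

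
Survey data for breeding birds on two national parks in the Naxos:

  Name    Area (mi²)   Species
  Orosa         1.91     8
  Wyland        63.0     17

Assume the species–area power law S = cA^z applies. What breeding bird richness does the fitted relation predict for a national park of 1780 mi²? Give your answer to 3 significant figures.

34.9

z = ln(17/8) / ln(63/1.91) = 0.7538 / 3.4960 = 0.2156
c = 8 / 1.91^0.2156 = 8 / 1.15 = 6.958
S₃ = 6.958 × 1780^0.2156 = 6.958 × 5.021 ≈ 34.94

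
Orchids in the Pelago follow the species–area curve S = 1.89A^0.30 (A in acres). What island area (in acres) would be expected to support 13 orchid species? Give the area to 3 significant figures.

13 = 1.89 × A^0.3  ⇒  A^0.3 = 13/1.89 = 6.878
ln A = ln(6.878) / 0.3 = 1.9284 / 0.3 = 6.4279
A = e^6.4279 ≈ 618.9 acres

619 acres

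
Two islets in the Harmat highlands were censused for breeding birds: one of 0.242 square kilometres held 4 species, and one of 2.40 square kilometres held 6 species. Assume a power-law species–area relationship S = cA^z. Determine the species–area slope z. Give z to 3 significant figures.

0.177

Taking logs: ln S = ln c + z ln A, so z = (ln S₂ − ln S₁)/(ln A₂ − ln A₁).
z = ln(6/4) / ln(2.4/0.242) = ln(1.5) / ln(9.917) = 0.4055 / 2.2943 = 0.1767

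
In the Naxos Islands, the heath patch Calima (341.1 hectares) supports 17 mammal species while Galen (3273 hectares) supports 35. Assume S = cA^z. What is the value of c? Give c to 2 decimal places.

2.64

z = ln(S₂/S₁) / ln(A₂/A₁) = ln(35/17) / ln(3273/341.1) = 0.7221 / 2.2613 = 0.3193
c = S₁ / A₁^z = 17 / 341.1^0.3193 = 17 / 6.44 = 2.64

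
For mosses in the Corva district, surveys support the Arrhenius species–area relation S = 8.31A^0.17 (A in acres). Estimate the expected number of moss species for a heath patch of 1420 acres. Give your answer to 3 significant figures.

S = 8.31 × 1420^0.17
ln S = ln 8.31 + 0.17 × ln 1420 = 2.1175 + 0.17 × 7.2584 = 3.3514
S = e^3.3514 ≈ 28.54

28.5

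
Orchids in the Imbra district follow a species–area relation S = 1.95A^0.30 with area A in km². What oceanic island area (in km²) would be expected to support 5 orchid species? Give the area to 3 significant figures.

23.1 km²

5 = 1.95 × A^0.3  ⇒  A^0.3 = 5/1.95 = 2.564
ln A = ln(2.564) / 0.3 = 0.9416 / 0.3 = 3.1387
A = e^3.1387 ≈ 23.07 km²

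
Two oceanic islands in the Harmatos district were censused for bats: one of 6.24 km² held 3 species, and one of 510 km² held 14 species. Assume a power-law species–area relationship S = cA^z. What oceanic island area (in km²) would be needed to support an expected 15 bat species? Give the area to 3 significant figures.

621 km²

z = ln(14/3) / ln(510/6.24) = 1.5404 / 4.4034 = 0.3498
c = 3 / 6.24^0.3498 = 3 / 1.897 = 1.581
A = (15/1.581)^(1/0.3498) ⇒ ln A = ln(9.487)/0.3498 = 6.4316
A = e^6.4316 ≈ 621.2 km²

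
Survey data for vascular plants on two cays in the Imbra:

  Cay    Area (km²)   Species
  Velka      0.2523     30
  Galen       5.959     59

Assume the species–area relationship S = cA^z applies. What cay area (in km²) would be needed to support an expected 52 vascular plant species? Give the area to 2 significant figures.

3.3 km²

z = ln(59/30) / ln(5.959/0.2523) = 0.6763 / 3.1620 = 0.2139
c = 30 / 0.2523^0.2139 = 30 / 0.7449 = 40.28
A = (52/40.28)^(1/0.2139) ⇒ ln A = ln(1.291)/0.2139 = 1.1945
A = e^1.1945 ≈ 3.302 km²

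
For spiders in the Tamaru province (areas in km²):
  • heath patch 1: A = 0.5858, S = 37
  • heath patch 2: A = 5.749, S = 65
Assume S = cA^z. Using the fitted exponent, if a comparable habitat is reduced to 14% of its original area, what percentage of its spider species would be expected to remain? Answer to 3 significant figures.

61.6%

z = ln(65/37) / ln(5.749/0.5858) = 0.5635 / 2.2838 = 0.2467
S_new/S_old = (A_new/A_old)^z = 0.14^0.2467 = exp(0.2467 × -1.9661) = 0.6156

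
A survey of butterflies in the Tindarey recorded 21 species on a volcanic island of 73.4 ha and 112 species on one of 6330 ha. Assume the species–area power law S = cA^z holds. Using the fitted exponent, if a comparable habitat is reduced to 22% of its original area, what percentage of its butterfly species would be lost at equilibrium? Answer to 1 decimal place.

z = ln(112/21) / ln(6330/73.4) = 1.6740 / 4.4571 = 0.3756
S_new/S_old = (A_new/A_old)^z = 0.22^0.3756 = exp(0.3756 × -1.5141) = 0.5663
Fraction lost = 1 − 0.5663 = 0.4337

43.4%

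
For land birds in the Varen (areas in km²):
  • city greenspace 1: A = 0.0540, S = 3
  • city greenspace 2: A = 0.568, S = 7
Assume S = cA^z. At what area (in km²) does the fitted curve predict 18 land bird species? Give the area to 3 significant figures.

7.83 km²

z = ln(7/3) / ln(0.568/0.054) = 0.8473 / 2.3531 = 0.3601
c = 3 / 0.054^0.3601 = 3 / 0.3496 = 8.581
A = (18/8.581)^(1/0.3601) ⇒ ln A = ln(2.098)/0.3601 = 2.0573
A = e^2.0573 ≈ 7.825 km²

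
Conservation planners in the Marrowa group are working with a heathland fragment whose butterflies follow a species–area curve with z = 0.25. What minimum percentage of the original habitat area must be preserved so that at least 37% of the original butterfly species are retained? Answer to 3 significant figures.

Need (A_new/A_old)^0.25 = 0.37, so A_new/A_old = 0.37^(1/0.25) = 0.37^4
ln(A_new/A_old) = ln 0.37 / 0.25 = -0.9943 / 0.25 = -3.9770
A_new/A_old = e^-3.9770 ≈ 0.01874

1.87%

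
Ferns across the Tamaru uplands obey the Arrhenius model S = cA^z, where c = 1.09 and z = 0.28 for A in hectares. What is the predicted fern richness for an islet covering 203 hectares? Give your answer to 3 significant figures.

S = 1.09 × 203^0.28
ln S = ln 1.09 + 0.28 × ln 203 = 0.0862 + 0.28 × 5.3132 = 1.5739
S = e^1.5739 ≈ 4.825

4.83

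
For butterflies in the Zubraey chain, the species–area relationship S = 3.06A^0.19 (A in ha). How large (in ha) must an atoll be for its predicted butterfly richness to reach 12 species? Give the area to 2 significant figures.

12 = 3.06 × A^0.19  ⇒  A^0.19 = 12/3.06 = 3.922
ln A = ln(3.922) / 0.19 = 1.3665 / 0.19 = 7.1921
A = e^7.1921 ≈ 1329 ha

1300 ha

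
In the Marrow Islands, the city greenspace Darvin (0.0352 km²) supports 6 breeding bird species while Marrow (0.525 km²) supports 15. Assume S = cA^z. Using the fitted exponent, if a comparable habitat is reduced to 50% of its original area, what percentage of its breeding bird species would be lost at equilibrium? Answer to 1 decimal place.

z = ln(15/6) / ln(0.525/0.0352) = 0.9163 / 2.7024 = 0.3391
S_new/S_old = (A_new/A_old)^z = 0.5^0.3391 = exp(0.3391 × -0.6931) = 0.7905
Fraction lost = 1 − 0.7905 = 0.2095

20.9%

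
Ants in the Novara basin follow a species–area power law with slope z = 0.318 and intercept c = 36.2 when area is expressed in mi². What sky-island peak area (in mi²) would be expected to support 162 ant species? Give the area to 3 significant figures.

162 = 36.2 × A^0.318  ⇒  A^0.318 = 162/36.2 = 4.475
ln A = ln(4.475) / 0.318 = 1.4985 / 0.318 = 4.7124
A = e^4.7124 ≈ 111.3 mi²

111 mi²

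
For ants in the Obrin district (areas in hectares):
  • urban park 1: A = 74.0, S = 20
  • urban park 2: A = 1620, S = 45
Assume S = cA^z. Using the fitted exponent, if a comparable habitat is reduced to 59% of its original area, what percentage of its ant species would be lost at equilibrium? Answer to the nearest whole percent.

13%

z = ln(45/20) / ln(1620/74) = 0.8109 / 3.0861 = 0.2628
S_new/S_old = (A_new/A_old)^z = 0.59^0.2628 = exp(0.2628 × -0.5276) = 0.8705
Fraction lost = 1 − 0.8705 = 0.1295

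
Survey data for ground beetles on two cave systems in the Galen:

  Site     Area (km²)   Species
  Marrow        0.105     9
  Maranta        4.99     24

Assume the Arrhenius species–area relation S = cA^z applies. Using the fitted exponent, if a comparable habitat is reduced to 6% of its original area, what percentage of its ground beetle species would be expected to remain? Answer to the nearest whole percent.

z = ln(24/9) / ln(4.99/0.105) = 0.9808 / 3.8612 = 0.2540
S_new/S_old = (A_new/A_old)^z = 0.06^0.2540 = exp(0.2540 × -2.8134) = 0.4894

49%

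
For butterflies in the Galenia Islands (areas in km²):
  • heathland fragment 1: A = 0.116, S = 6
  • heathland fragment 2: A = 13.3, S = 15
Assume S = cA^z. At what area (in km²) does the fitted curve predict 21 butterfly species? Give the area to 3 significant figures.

75.9 km²

z = ln(15/6) / ln(13.3/0.116) = 0.9163 / 4.7419 = 0.1932
c = 6 / 0.116^0.1932 = 6 / 0.6595 = 9.098
A = (21/9.098)^(1/0.1932) ⇒ ln A = ln(2.308)/0.1932 = 4.3291
A = e^4.3291 ≈ 75.87 km²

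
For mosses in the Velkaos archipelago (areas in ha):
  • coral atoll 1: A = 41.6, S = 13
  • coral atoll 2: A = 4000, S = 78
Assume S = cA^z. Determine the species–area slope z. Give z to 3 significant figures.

Taking logs: ln S = ln c + z ln A, so z = (ln S₂ − ln S₁)/(ln A₂ − ln A₁).
z = ln(78/13) / ln(4000/41.6) = ln(6) / ln(96.15) = 1.7918 / 4.5659 = 0.3924

0.392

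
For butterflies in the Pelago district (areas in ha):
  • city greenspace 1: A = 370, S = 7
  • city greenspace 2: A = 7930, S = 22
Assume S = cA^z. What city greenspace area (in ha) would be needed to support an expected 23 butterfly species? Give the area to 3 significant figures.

8930 ha

z = ln(22/7) / ln(7930/370) = 1.1451 / 3.0649 = 0.3736
c = 7 / 370^0.3736 = 7 / 9.111 = 0.7683
A = (23/0.7683)^(1/0.3736) ⇒ ln A = ln(29.94)/0.3736 = 9.0974
A = e^9.0974 ≈ 8932 ha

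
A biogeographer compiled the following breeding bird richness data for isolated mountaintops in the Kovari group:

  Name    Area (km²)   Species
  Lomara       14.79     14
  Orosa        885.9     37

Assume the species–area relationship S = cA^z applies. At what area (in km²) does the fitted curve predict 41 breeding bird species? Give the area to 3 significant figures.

z = ln(37/14) / ln(885.9/14.79) = 0.9719 / 4.0927 = 0.2375
c = 14 / 14.79^0.2375 = 14 / 1.896 = 7.384
A = (41/7.384)^(1/0.2375) ⇒ ln A = ln(5.552)/0.2375 = 7.2189
A = e^7.2189 ≈ 1365 km²

1360 km²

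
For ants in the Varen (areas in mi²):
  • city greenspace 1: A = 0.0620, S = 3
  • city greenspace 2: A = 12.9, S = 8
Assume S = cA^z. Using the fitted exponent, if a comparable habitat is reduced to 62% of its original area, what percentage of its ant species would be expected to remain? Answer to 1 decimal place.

91.6%

z = ln(8/3) / ln(12.9/0.062) = 0.9808 / 5.3378 = 0.1837
S_new/S_old = (A_new/A_old)^z = 0.62^0.1837 = exp(0.1837 × -0.4780) = 0.9159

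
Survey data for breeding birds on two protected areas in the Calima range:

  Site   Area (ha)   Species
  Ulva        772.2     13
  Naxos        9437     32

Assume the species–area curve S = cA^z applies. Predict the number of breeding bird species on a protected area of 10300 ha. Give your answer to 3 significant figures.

z = ln(32/13) / ln(9437/772.2) = 0.9008 / 2.5031 = 0.3599
c = 13 / 772.2^0.3599 = 13 / 10.94 = 1.188
S₃ = 1.188 × 10300^0.3599 = 1.188 × 27.8 ≈ 33.02

33.0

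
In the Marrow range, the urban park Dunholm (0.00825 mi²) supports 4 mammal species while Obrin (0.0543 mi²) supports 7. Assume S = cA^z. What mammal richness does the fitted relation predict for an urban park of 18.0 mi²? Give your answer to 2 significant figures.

z = ln(7/4) / ln(0.0543/0.00825) = 0.5596 / 1.8843 = 0.2970
c = 4 / 0.00825^0.2970 = 4 / 0.2406 = 16.63
S₃ = 16.63 × 18^0.2970 = 16.63 × 2.359 ≈ 39.23

39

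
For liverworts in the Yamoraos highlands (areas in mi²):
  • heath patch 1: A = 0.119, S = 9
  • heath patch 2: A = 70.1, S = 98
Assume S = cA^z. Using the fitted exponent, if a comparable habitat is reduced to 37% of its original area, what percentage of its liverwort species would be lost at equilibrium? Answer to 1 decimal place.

31.1%

z = ln(98/9) / ln(70.1/0.119) = 2.3877 / 6.3786 = 0.3743
S_new/S_old = (A_new/A_old)^z = 0.37^0.3743 = exp(0.3743 × -0.9943) = 0.6892
Fraction lost = 1 − 0.6892 = 0.3108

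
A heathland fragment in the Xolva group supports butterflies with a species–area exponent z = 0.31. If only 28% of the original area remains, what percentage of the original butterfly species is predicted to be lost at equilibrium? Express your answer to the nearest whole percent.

S_new/S_old = (A_new/A_old)^z = 0.28^0.31
= exp(0.31 × ln 0.28) = exp(0.31 × -1.2730) = exp(-0.3946) ≈ 0.6739
Fraction lost = 1 − 0.6739 = 0.3261

33%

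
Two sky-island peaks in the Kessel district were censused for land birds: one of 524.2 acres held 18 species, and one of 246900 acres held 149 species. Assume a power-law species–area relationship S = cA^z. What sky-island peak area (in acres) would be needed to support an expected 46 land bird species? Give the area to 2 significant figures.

8100 acres

z = ln(149/18) / ln(246900/524.2) = 2.1136 / 6.1549 = 0.3434
c = 18 / 524.2^0.3434 = 18 / 8.588 = 2.096
A = (46/2.096)^(1/0.3434) ⇒ ln A = ln(21.95)/0.3434 = 8.9942
A = e^8.9942 ≈ 8056 acres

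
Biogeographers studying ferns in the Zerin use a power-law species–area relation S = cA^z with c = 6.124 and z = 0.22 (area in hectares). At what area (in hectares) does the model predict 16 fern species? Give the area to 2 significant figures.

16 = 6.124 × A^0.22  ⇒  A^0.22 = 16/6.124 = 2.613
ln A = ln(2.613) / 0.22 = 0.9604 / 0.22 = 4.3653
A = e^4.3653 ≈ 78.68 hectares

79 hectares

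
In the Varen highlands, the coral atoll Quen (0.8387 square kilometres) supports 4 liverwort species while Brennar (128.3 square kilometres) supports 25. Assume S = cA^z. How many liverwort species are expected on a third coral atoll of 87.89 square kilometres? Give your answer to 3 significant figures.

21.8

z = ln(25/4) / ln(128.3/0.8387) = 1.8326 / 5.0303 = 0.3643
c = 4 / 0.8387^0.3643 = 4 / 0.9379 = 4.265
S₃ = 4.265 × 87.89^0.3643 = 4.265 × 5.107 ≈ 21.78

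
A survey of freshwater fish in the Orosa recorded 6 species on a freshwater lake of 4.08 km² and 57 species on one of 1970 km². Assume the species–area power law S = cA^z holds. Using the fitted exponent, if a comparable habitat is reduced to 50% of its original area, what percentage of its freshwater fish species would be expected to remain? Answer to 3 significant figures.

z = ln(57/6) / ln(1970/4.08) = 2.2513 / 6.1797 = 0.3643
S_new/S_old = (A_new/A_old)^z = 0.5^0.3643 = exp(0.3643 × -0.6931) = 0.7768

77.7%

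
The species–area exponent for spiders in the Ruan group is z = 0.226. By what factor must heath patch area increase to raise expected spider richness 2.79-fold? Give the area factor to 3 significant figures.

93.7

(A₂/A₁)^0.226 = 2.79, so A₂/A₁ = 2.79^(1/0.226) = 2.79^4.425
ln(A₂/A₁) = ln 2.79 / 0.226 = 1.0260 / 0.226 = 4.5400
A₂/A₁ = e^4.5400 ≈ 93.69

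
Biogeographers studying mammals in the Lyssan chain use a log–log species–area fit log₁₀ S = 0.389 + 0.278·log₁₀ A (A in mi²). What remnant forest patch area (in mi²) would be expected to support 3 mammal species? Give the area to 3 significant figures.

2.07 mi²

3 = 2.449 × A^0.278  ⇒  A^0.278 = 3/2.449 = 1.225
ln A = ln(1.225) / 0.278 = 0.2029 / 0.278 = 0.7299
A = e^0.7299 ≈ 2.075 mi²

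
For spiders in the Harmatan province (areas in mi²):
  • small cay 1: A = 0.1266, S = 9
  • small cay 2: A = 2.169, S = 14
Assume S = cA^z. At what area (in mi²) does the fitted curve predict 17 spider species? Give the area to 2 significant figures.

z = ln(14/9) / ln(2.169/0.1266) = 0.4418 / 2.8410 = 0.1555
c = 9 / 0.1266^0.1555 = 9 / 0.7251 = 12.41
A = (17/12.41)^(1/0.1555) ⇒ ln A = ln(1.37)/0.1555 = 2.0227
A = e^2.0227 ≈ 7.559 mi²

7.6 mi²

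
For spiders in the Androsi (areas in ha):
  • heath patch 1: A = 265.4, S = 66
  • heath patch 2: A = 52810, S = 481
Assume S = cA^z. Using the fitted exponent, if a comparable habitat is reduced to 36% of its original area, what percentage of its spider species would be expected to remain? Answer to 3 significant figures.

z = ln(481/66) / ln(52810/265.4) = 1.9862 / 5.2932 = 0.3752
S_new/S_old = (A_new/A_old)^z = 0.36^0.3752 = exp(0.3752 × -1.0217) = 0.6816

68.2%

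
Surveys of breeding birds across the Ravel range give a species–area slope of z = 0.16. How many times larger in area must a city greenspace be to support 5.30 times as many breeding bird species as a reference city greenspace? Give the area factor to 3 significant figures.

33600

(A₂/A₁)^0.16 = 5.3, so A₂/A₁ = 5.3^(1/0.16) = 5.3^6.25
ln(A₂/A₁) = ln 5.3 / 0.16 = 1.6677 / 0.16 = 10.4232
A₂/A₁ = e^10.4232 ≈ 33630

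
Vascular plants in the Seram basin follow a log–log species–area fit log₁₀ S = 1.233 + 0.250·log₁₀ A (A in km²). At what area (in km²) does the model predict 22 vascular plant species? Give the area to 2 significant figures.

2.7 km²

22 = 17.1 × A^0.25  ⇒  A^0.25 = 22/17.1 = 1.287
ln A = ln(1.287) / 0.25 = 0.2520 / 0.25 = 1.0078
A = e^1.0078 ≈ 2.74 km²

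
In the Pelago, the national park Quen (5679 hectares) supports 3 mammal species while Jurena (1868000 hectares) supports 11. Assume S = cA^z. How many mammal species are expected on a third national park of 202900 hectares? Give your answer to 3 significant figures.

z = ln(11/3) / ln(1868000/5679) = 1.2993 / 5.7958 = 0.2242
c = 3 / 5679^0.2242 = 3 / 6.944 = 0.432
S₃ = 0.432 × 202900^0.2242 = 0.432 × 15.48 ≈ 6.688

6.69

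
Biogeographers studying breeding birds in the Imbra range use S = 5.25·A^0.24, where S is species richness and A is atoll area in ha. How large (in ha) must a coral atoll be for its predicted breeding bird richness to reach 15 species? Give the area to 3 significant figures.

79.4 ha

15 = 5.25 × A^0.24  ⇒  A^0.24 = 15/5.25 = 2.857
ln A = ln(2.857) / 0.24 = 1.0498 / 0.24 = 4.3743
A = e^4.3743 ≈ 79.38 ha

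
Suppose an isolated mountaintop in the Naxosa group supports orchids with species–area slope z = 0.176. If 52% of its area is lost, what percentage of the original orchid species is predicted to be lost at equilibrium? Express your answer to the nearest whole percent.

12%

S_new/S_old = (A_new/A_old)^z = 0.48^0.176
= exp(0.176 × ln 0.48) = exp(0.176 × -0.7340) = exp(-0.1292) ≈ 0.8788
Fraction lost = 1 − 0.8788 = 0.1212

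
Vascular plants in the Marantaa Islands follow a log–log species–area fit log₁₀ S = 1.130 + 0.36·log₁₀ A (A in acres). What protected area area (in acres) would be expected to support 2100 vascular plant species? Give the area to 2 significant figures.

1200000 acres

2100 = 13.49 × A^0.36  ⇒  A^0.36 = 2100/13.49 = 155.7
ln A = ln(155.7) / 0.36 = 5.0478 / 0.36 = 14.0216
A = e^14.0216 ≈ 1228848 acres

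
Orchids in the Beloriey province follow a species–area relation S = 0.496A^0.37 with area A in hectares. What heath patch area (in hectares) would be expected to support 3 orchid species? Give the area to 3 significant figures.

130 hectares

3 = 0.496 × A^0.37  ⇒  A^0.37 = 3/0.496 = 6.048
ln A = ln(6.048) / 0.37 = 1.7998 / 0.37 = 4.8643
A = e^4.8643 ≈ 129.6 hectares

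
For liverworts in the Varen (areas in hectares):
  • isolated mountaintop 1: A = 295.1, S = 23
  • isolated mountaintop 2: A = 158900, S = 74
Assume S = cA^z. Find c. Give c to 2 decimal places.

z = ln(S₂/S₁) / ln(A₂/A₁) = ln(74/23) / ln(158900/295.1) = 1.1686 / 6.2887 = 0.1858
c = S₁ / A₁^z = 23 / 295.1^0.1858 = 23 / 2.877 = 7.994

7.99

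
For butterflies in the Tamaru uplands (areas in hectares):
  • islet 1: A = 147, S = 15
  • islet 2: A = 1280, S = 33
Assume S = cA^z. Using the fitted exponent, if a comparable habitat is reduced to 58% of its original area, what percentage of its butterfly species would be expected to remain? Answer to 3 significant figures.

z = ln(33/15) / ln(1280/147) = 0.7885 / 2.1642 = 0.3643
S_new/S_old = (A_new/A_old)^z = 0.58^0.3643 = exp(0.3643 × -0.5447) = 0.82

82.0%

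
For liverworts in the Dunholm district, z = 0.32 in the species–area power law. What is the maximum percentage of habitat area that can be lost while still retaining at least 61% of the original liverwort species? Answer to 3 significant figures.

78.7%

Need (A_new/A_old)^0.32 = 0.61, so A_new/A_old = 0.61^(1/0.32) = 0.61^3.125
ln(A_new/A_old) = ln 0.61 / 0.32 = -0.4943 / 0.32 = -1.5447
A_new/A_old = e^-1.5447 ≈ 0.2134
Fraction that can be lost = 1 − 0.2134 = 0.7866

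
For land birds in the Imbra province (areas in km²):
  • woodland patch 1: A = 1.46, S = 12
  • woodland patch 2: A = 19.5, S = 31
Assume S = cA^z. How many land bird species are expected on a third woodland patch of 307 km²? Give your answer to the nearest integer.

85

z = ln(31/12) / ln(19.5/1.46) = 0.9491 / 2.5920 = 0.3662
c = 12 / 1.46^0.3662 = 12 / 1.149 = 10.45
S₃ = 10.45 × 307^0.3662 = 10.45 × 8.141 ≈ 85.05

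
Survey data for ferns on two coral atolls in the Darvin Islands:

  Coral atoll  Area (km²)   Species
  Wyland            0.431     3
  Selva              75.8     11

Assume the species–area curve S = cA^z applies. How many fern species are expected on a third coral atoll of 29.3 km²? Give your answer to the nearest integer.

z = ln(11/3) / ln(75.8/0.431) = 1.2993 / 5.1697 = 0.2513
c = 3 / 0.431^0.2513 = 3 / 0.8093 = 3.707
S₃ = 3.707 × 29.3^0.2513 = 3.707 × 2.337 ≈ 8.663

9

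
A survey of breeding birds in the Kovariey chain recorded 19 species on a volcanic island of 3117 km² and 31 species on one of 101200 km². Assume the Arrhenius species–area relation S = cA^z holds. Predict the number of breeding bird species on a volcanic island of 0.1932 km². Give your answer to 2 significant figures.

z = ln(31/19) / ln(101200/3117) = 0.4895 / 3.4802 = 0.1407
c = 19 / 3117^0.1407 = 19 / 3.101 = 6.128
S₃ = 6.128 × 0.1932^0.1407 = 6.128 × 0.7935 ≈ 4.863

4.9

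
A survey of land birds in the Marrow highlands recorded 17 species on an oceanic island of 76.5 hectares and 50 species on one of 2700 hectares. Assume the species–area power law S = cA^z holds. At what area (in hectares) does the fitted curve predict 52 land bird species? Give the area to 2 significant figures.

z = ln(50/17) / ln(2700/76.5) = 1.0788 / 3.5637 = 0.3027
c = 17 / 76.5^0.3027 = 17 / 3.717 = 4.573
A = (52/4.573)^(1/0.3027) ⇒ ln A = ln(11.37)/0.3027 = 8.0306
A = e^8.0306 ≈ 3073 hectares

3100 hectares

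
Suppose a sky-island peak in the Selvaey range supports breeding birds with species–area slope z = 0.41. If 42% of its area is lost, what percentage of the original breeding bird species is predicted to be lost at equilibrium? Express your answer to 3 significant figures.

S_new/S_old = (A_new/A_old)^z = 0.58^0.41
= exp(0.41 × ln 0.58) = exp(0.41 × -0.5447) = exp(-0.2233) ≈ 0.7998
Fraction lost = 1 − 0.7998 = 0.2002

20.0%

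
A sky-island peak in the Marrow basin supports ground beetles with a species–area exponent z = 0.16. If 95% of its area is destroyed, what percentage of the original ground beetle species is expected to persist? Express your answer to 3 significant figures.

S_new/S_old = (A_new/A_old)^z = 0.05^0.16
= exp(0.16 × ln 0.05) = exp(0.16 × -2.9957) = exp(-0.4793) ≈ 0.6192

61.9%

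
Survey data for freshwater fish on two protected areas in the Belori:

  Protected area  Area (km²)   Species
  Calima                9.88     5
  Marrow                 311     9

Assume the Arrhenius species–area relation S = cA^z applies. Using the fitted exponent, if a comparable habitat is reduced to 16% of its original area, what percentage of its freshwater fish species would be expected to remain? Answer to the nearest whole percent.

z = ln(9/5) / ln(311/9.88) = 0.5878 / 3.4493 = 0.1704
S_new/S_old = (A_new/A_old)^z = 0.16^0.1704 = exp(0.1704 × -1.8326) = 0.7318

73%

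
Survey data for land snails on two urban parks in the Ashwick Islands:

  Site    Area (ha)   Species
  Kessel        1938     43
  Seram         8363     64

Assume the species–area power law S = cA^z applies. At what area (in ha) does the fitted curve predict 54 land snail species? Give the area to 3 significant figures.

z = ln(64/43) / ln(8363/1938) = 0.3977 / 1.4622 = 0.2720
c = 43 / 1938^0.2720 = 43 / 7.836 = 5.487
A = (54/5.487)^(1/0.2720) ⇒ ln A = ln(9.841)/0.2720 = 8.4069
A = e^8.4069 ≈ 4478 ha

4480 ha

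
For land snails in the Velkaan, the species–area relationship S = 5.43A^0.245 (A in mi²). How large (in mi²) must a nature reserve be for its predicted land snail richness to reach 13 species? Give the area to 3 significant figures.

13 = 5.43 × A^0.245  ⇒  A^0.245 = 13/5.43 = 2.394
ln A = ln(2.394) / 0.245 = 0.8730 / 0.245 = 3.5633
A = e^3.5633 ≈ 35.28 mi²

35.3 mi²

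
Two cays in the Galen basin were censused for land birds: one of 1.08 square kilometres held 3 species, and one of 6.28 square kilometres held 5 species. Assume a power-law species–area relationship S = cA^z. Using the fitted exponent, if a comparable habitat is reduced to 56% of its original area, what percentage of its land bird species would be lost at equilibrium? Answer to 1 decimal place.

z = ln(5/3) / ln(6.28/1.08) = 0.5108 / 1.7604 = 0.2902
S_new/S_old = (A_new/A_old)^z = 0.56^0.2902 = exp(0.2902 × -0.5798) = 0.8451
Fraction lost = 1 − 0.8451 = 0.1549

15.5%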